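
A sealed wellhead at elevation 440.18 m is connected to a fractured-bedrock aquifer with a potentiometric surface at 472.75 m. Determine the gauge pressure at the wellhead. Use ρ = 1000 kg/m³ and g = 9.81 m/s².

P ≈ 320 kPa

Head above the cap: Δh = 472.75 − 440.18 = 32.57 m.
P = ρgΔh = 1000 × 9.81 × 32.57 = 319512 Pa ≈ 320 kPa.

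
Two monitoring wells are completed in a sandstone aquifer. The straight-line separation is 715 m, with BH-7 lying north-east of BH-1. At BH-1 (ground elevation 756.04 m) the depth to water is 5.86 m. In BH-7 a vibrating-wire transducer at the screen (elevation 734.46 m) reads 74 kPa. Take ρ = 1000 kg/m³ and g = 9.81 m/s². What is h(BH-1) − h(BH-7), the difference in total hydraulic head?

Total head at BH-1: h = 756.04 − 5.86 = 750.18 m.
Pressure head at BH-7: ψ = P/(ρg) = 74×1000 / (1000 × 9.81) = 7.54 m.
Total head at BH-7: h = z + ψ = 734.46 + 7.54 = 742.00 m.
Head difference: h(BH-1) − h(BH-7) = 750.18 − 742.00 = 8.18 m.

Δh ≈ 8.18 m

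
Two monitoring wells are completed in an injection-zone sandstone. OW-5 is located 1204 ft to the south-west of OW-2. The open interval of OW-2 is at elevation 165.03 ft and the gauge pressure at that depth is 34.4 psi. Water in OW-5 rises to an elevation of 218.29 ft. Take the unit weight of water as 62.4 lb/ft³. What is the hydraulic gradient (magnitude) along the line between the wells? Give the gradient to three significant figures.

i ≈ 0.0217

Pressure head at OW-2: ψ = 144·P/γ = 144 × 34.4 / 62.4 = 79.38 ft.
Total head at OW-2: h = z + ψ = 165.03 + 79.38 = 244.41 ft.
Total head at OW-5: h = 218.29 ft (water level in the piezometer is the total head).
Head difference: h(OW-2) − h(OW-5) = 244.41 − 218.29 = 26.12 ft.
Hydraulic gradient: i = |Δh| / L = 26.12 / 1204 = 0.0217.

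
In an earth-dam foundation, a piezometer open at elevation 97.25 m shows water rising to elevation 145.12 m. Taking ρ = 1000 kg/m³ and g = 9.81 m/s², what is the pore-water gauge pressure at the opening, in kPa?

P ≈ 470 kPa

Pressure head ψ = h − z = 145.12 − 97.25 = 47.87 m.
P = ρgψ = 1000 × 9.81 × 47.87 = 469605 Pa ≈ 470 kPa.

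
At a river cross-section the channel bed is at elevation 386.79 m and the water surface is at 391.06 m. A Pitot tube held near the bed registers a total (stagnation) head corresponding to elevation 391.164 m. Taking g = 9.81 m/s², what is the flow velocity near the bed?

v ≈ 1.43 m/s

Near the bed, under hydrostatic conditions, the piezometric head (z + ψ) equals the free-surface elevation, 391.06 m.
Velocity head = total − piezometric = 391.164 − 391.06 = 0.104 m.
v = √(2g·h_v) = √(2 × 9.81 × 0.104) = 1.43 m/s.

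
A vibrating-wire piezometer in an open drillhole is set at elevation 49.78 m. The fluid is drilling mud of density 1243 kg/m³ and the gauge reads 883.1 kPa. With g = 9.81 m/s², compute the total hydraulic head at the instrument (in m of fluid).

h ≈ 122.20 m

ψ = P/(ρg) = 883.1×1000 / (1243 × 9.81) = 72.42 m.
h = z + ψ = 49.78 + 72.42 = 122.20 m.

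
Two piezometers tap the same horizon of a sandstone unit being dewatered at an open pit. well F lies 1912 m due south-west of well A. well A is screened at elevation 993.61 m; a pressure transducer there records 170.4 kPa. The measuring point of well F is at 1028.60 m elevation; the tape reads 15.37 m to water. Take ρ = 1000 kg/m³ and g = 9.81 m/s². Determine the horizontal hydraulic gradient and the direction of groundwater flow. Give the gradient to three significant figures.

Pressure head at well A: ψ = P/(ρg) = 170.4×1000 / (1000 × 9.81) = 17.37 m.
Total head at well A: h = z + ψ = 993.61 + 17.37 = 1010.98 m.
Total head at well F: h = 1028.60 − 15.37 = 1013.23 m.
Head difference: h(well A) − h(well F) = 1010.98 − 1013.23 = -2.25 m.
Hydraulic gradient: i = |Δh| / L = 2.25 / 1912 = 0.00118.
Flow is from higher to lower head: from well F toward well A, i.e. toward the north-east.

i ≈ 0.00118; groundwater flows toward the north-east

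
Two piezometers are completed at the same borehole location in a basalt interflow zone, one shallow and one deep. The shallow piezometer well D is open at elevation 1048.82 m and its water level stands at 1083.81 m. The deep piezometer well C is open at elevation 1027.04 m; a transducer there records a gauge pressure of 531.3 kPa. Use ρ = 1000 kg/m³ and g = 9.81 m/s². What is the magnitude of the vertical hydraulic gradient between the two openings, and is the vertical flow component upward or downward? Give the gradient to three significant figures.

Total head at well D: h = 1083.81 m (water level in the standpipe).
Pressure head at well C: ψ = P/(ρg) = 531.3×1000 / (1000 × 9.81) = 54.16 m.
Total head at well C: h = z + ψ = 1027.04 + 54.16 = 1081.20 m.
Δh = h(well D) − h(well C) = 1083.81 − 1081.20 = 2.61 m.
Vertical separation Δz = 1048.82 − 1027.04 = 21.78 m.
|i_v| = |Δh| / Δz = 2.61 / 21.78 = 0.120.
Head is higher in the shallow piezometer, so vertical flow is downward (recharge condition).

|i_v| ≈ 0.120; vertical flow is downward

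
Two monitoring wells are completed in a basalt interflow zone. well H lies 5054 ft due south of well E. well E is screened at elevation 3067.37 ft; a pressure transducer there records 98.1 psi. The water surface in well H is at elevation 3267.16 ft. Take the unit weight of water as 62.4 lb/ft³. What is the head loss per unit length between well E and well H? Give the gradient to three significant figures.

Pressure head at well E: ψ = 144·P/γ = 144 × 98.1 / 62.4 = 226.38 ft.
Total head at well E: h = z + ψ = 3067.37 + 226.38 = 3293.75 ft.
Total head at well H: h = 3267.16 ft (water level in the piezometer is the total head).
Head difference: h(well E) − h(well H) = 3293.75 − 3267.16 = 26.59 ft.
Hydraulic gradient: i = |Δh| / L = 26.59 / 5054 = 0.00526.

i ≈ 0.00526 ft/ft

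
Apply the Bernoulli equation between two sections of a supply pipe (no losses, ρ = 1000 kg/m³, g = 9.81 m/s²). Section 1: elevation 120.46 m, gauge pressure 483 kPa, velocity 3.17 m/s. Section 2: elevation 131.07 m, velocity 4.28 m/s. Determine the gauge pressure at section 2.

P₂ ≈ 375 kPa

Pressure head at 1: ψ₁ = P₁/(ρg) = 483×1000 / (1000 × 9.81) = 49.24 m.
Velocity heads: v₁²/2g = 3.17²/19.62 = 0.512 m; v₂²/2g = 4.28²/19.62 = 0.934 m.
Total head H = z₁ + ψ₁ + v₁²/2g = 120.46 + 49.24 + 0.512 = 170.21 m.
ψ₂ = H − z₂ − v₂²/2g = 170.21 − 131.07 − 0.934 = 38.21 m.
P₂ = ρgψ₂ = 1000 × 9.81 × 38.21 ≈ 375 kPa.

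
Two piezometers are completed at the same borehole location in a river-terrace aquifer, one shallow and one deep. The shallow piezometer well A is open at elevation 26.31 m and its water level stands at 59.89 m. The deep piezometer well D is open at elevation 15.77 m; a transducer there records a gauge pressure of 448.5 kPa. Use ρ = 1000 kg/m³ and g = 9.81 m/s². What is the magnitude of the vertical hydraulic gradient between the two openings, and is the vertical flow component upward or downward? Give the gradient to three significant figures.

Total head at well A: h = 59.89 m (water level in the standpipe).
Pressure head at well D: ψ = P/(ρg) = 448.5×1000 / (1000 × 9.81) = 45.72 m.
Total head at well D: h = z + ψ = 15.77 + 45.72 = 61.49 m.
Δh = h(well A) − h(well D) = 59.89 − 61.49 = -1.60 m.
Vertical separation Δz = 26.31 − 15.77 = 10.54 m.
|i_v| = |Δh| / Δz = 1.60 / 10.54 = 0.152.
Head is higher in the deep piezometer, so vertical flow is upward (discharge condition).

|i_v| ≈ 0.152; vertical flow is upward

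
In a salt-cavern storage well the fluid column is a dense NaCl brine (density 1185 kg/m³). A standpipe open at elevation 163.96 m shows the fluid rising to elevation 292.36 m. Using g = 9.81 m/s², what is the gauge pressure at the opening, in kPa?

P ≈ 1490 kPa

Pressure head ψ = h − z = 292.36 − 163.96 = 128.40 m.
P = ρgψ = 1185 × 9.81 × 128.40 = 1492631 Pa ≈ 1490 kPa.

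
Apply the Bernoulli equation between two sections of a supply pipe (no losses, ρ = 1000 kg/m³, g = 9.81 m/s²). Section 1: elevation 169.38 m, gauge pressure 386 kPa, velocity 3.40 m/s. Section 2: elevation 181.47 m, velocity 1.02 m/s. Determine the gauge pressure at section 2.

P₂ ≈ 273 kPa

Pressure head at 1: ψ₁ = P₁/(ρg) = 386×1000 / (1000 × 9.81) = 39.35 m.
Velocity heads: v₁²/2g = 3.40²/19.62 = 0.589 m; v₂²/2g = 1.02²/19.62 = 0.053 m.
Total head H = z₁ + ψ₁ + v₁²/2g = 169.38 + 39.35 + 0.589 = 209.32 m.
ψ₂ = H − z₂ − v₂²/2g = 209.32 − 181.47 − 0.053 = 27.80 m.
P₂ = ρgψ₂ = 1000 × 9.81 × 27.80 ≈ 273 kPa.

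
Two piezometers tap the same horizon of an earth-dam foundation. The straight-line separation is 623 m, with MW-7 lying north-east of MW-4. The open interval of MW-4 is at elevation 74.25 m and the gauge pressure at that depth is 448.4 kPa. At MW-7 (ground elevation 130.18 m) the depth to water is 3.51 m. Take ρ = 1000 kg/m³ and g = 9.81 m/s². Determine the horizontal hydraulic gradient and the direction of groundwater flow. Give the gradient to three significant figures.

Pressure head at MW-4: ψ = P/(ρg) = 448.4×1000 / (1000 × 9.81) = 45.71 m.
Total head at MW-4: h = z + ψ = 74.25 + 45.71 = 119.96 m.
Total head at MW-7: h = 130.18 − 3.51 = 126.67 m.
Head difference: h(MW-4) − h(MW-7) = 119.96 − 126.67 = -6.71 m.
Hydraulic gradient: i = |Δh| / L = 6.71 / 623 = 0.0108.
Flow is from higher to lower head: from MW-7 toward MW-4, i.e. toward the south-west.

i ≈ 0.0108; groundwater flows toward the south-west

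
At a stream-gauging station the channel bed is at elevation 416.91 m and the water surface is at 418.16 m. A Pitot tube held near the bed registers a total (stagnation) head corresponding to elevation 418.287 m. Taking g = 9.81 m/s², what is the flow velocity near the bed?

Near the bed, under hydrostatic conditions, the piezometric head (z + ψ) equals the free-surface elevation, 418.16 m.
Velocity head = total − piezometric = 418.287 − 418.16 = 0.127 m.
v = √(2g·h_v) = √(2 × 9.81 × 0.127) = 1.58 m/s.

v ≈ 1.58 m/s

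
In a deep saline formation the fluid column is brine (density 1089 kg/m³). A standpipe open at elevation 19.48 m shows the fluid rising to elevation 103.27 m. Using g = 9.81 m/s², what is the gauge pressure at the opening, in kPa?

Pressure head ψ = h − z = 103.27 − 19.48 = 83.79 m.
P = ρgψ = 1089 × 9.81 × 83.79 = 895136 Pa ≈ 895 kPa.

P ≈ 895 kPa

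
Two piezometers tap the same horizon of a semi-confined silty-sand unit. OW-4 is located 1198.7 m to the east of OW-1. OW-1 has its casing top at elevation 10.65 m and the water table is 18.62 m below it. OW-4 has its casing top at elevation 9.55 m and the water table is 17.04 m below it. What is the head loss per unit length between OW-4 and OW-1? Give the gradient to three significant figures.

i ≈ 0.000400 m/m

Total head at OW-1: h = 10.65 − 18.62 = -7.97 m.
Total head at OW-4: h = 9.55 − 17.04 = -7.49 m.
Head difference: h(OW-1) − h(OW-4) = -7.97 − (-7.49) = -0.48 m.
Hydraulic gradient: i = |Δh| / L = 0.48 / 1198.7 = 0.000400.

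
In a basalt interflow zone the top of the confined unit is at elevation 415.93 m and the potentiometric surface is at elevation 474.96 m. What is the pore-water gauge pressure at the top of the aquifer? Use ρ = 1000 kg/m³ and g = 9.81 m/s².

P ≈ 579 kPa

Pressure head at the aquifer top: ψ = h − z = 474.96 − 415.93 = 59.03 m.
P = ρgψ = 1000 × 9.81 × 59.03 = 579084 Pa ≈ 579 kPa.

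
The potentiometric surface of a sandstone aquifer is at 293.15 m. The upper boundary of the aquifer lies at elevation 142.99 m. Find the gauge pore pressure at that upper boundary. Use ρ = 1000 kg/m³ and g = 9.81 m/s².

P ≈ 1470 kPa

Pressure head at the aquifer top: ψ = h − z = 293.15 − 142.99 = 150.16 m.
P = ρgψ = 1000 × 9.81 × 150.16 = 1473070 Pa ≈ 1470 kPa.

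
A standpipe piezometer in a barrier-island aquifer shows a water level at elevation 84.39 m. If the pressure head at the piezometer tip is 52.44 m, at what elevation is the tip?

z ≈ 31.95 m

z = h − ψ = 84.39 − 52.44 = 31.95 m.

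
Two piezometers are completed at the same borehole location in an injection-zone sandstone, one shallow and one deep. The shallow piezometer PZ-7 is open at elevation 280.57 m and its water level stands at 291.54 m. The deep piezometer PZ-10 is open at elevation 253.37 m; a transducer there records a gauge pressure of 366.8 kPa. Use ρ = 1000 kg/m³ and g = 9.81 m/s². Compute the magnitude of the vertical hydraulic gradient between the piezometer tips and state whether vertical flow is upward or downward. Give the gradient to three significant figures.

Total head at PZ-7: h = 291.54 m (water level in the standpipe).
Pressure head at PZ-10: ψ = P/(ρg) = 366.8×1000 / (1000 × 9.81) = 37.39 m.
Total head at PZ-10: h = z + ψ = 253.37 + 37.39 = 290.76 m.
Δh = h(PZ-7) − h(PZ-10) = 291.54 − 290.76 = 0.78 m.
Vertical separation Δz = 280.57 − 253.37 = 27.20 m.
|i_v| = |Δh| / Δz = 0.78 / 27.20 = 0.0287.
Head is higher in the shallow piezometer, so vertical flow is downward (recharge condition).

|i_v| ≈ 0.0287; vertical flow is downward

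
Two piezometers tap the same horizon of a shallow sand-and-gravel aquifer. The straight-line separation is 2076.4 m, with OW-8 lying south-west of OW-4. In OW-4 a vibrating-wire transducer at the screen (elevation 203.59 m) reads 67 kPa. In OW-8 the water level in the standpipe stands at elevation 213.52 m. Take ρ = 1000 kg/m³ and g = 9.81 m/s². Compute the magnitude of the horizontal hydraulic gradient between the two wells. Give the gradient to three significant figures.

Pressure head at OW-4: ψ = P/(ρg) = 67×1000 / (1000 × 9.81) = 6.83 m.
Total head at OW-4: h = z + ψ = 203.59 + 6.83 = 210.42 m.
Total head at OW-8: h = 213.52 m (water level in the piezometer is the total head).
Head difference: h(OW-4) − h(OW-8) = 210.42 − 213.52 = -3.10 m.
Hydraulic gradient: i = |Δh| / L = 3.10 / 2076.4 = 0.00149.

i ≈ 0.00149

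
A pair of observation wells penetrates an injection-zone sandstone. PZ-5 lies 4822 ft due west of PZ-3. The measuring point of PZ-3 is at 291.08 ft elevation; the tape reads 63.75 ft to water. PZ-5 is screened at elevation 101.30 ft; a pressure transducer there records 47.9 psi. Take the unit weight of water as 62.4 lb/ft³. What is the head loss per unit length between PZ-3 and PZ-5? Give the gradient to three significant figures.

Total head at PZ-3: h = 291.08 − 63.75 = 227.33 ft.
Pressure head at PZ-5: ψ = 144·P/γ = 144 × 47.9 / 62.4 = 110.54 ft.
Total head at PZ-5: h = z + ψ = 101.30 + 110.54 = 211.84 ft.
Head difference: h(PZ-3) − h(PZ-5) = 227.33 − 211.84 = 15.49 ft.
Hydraulic gradient: i = |Δh| / L = 15.49 / 4822 = 0.00321.

i ≈ 0.00321 ft/ft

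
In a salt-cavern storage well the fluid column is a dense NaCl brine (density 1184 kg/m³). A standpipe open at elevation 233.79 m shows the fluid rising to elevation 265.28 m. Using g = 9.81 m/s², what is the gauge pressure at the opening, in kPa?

Pressure head ψ = h − z = 265.28 − 233.79 = 31.49 m.
P = ρgψ = 1184 × 9.81 × 31.49 = 365758 Pa ≈ 366 kPa.

P ≈ 366 kPa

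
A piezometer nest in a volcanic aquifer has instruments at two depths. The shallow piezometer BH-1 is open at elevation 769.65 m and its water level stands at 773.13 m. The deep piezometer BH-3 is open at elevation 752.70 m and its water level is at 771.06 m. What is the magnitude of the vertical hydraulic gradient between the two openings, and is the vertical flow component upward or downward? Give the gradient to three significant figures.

Total head at BH-1: h = 773.13 m (water level in the standpipe).
Total head at BH-3: h = 771.06 m.
Δh = h(BH-1) − h(BH-3) = 773.13 − 771.06 = 2.07 m.
Vertical separation Δz = 769.65 − 752.70 = 16.95 m.
|i_v| = |Δh| / Δz = 2.07 / 16.95 = 0.122.
Head is higher in the shallow piezometer, so vertical flow is downward (recharge condition).

|i_v| ≈ 0.122; vertical flow is downward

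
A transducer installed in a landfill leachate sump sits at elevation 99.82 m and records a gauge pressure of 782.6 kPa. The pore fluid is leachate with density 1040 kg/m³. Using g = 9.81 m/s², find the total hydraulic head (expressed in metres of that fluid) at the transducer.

ψ = P/(ρg) = 782.6×1000 / (1040 × 9.81) = 76.71 m.
h = z + ψ = 99.82 + 76.71 = 176.53 m.

h ≈ 176.53 m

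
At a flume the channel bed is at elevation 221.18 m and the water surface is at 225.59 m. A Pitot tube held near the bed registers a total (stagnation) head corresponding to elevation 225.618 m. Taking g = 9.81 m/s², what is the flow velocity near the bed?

v ≈ 0.741 m/s

Near the bed, under hydrostatic conditions, the piezometric head (z + ψ) equals the free-surface elevation, 225.59 m.
Velocity head = total − piezometric = 225.618 − 225.59 = 0.028 m.
v = √(2g·h_v) = √(2 × 9.81 × 0.028) = 0.741 m/s.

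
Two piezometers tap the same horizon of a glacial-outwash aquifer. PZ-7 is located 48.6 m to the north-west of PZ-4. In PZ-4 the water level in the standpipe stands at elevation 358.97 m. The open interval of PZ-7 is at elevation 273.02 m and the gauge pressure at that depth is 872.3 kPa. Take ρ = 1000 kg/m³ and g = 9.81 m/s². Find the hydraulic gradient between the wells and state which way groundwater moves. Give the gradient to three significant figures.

i ≈ 0.0611; groundwater flows toward the south-east

Total head at PZ-4: h = 358.97 m (water level in the piezometer is the total head).
Pressure head at PZ-7: ψ = P/(ρg) = 872.3×1000 / (1000 × 9.81) = 88.92 m.
Total head at PZ-7: h = z + ψ = 273.02 + 88.92 = 361.94 m.
Head difference: h(PZ-4) − h(PZ-7) = 358.97 − 361.94 = -2.97 m.
Hydraulic gradient: i = |Δh| / L = 2.97 / 48.6 = 0.0611.
Flow is from higher to lower head: from PZ-7 toward PZ-4, i.e. toward the south-east.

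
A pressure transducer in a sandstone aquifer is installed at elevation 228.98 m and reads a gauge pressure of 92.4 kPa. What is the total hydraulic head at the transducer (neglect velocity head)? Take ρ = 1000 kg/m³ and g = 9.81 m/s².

h ≈ 238.40 m

ψ = P/(ρg) = 92.4×1000 / (1000 × 9.81) = 9.42 m.
h = z + ψ = 228.98 + 9.42 = 238.40 m.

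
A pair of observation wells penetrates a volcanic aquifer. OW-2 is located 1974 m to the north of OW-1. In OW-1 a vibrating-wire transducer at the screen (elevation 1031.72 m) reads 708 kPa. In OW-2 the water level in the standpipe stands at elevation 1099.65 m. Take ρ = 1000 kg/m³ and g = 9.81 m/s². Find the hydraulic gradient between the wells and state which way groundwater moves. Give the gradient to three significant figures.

i ≈ 0.00215; groundwater flows toward the north

Pressure head at OW-1: ψ = P/(ρg) = 708×1000 / (1000 × 9.81) = 72.17 m.
Total head at OW-1: h = z + ψ = 1031.72 + 72.17 = 1103.89 m.
Total head at OW-2: h = 1099.65 m (water level in the piezometer is the total head).
Head difference: h(OW-1) − h(OW-2) = 1103.89 − 1099.65 = 4.24 m.
Hydraulic gradient: i = |Δh| / L = 4.24 / 1974 = 0.00215.
Flow is from higher to lower head: from OW-1 toward OW-2, i.e. toward the north.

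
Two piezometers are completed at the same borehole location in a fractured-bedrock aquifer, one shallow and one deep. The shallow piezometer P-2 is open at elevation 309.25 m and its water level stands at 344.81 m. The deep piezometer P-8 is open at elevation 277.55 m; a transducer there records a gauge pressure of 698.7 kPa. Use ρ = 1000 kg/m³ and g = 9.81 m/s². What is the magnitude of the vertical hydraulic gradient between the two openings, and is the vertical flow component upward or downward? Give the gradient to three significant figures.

Total head at P-2: h = 344.81 m (water level in the standpipe).
Pressure head at P-8: ψ = P/(ρg) = 698.7×1000 / (1000 × 9.81) = 71.22 m.
Total head at P-8: h = z + ψ = 277.55 + 71.22 = 348.77 m.
Δh = h(P-2) − h(P-8) = 344.81 − 348.77 = -3.96 m.
Vertical separation Δz = 309.25 − 277.55 = 31.70 m.
|i_v| = |Δh| / Δz = 3.96 / 31.70 = 0.125.
Head is higher in the deep piezometer, so vertical flow is upward (discharge condition).

|i_v| ≈ 0.125; vertical flow is upward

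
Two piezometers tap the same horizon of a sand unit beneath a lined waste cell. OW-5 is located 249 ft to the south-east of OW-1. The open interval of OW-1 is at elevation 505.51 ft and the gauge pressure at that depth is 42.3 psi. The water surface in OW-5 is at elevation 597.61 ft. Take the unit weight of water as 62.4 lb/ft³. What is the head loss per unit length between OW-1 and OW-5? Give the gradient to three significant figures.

i ≈ 0.0222 ft/ft

Pressure head at OW-1: ψ = 144·P/γ = 144 × 42.3 / 62.4 = 97.62 ft.
Total head at OW-1: h = z + ψ = 505.51 + 97.62 = 603.13 ft.
Total head at OW-5: h = 597.61 ft (water level in the piezometer is the total head).
Head difference: h(OW-1) − h(OW-5) = 603.13 − 597.61 = 5.52 ft.
Hydraulic gradient: i = |Δh| / L = 5.52 / 249 = 0.0222.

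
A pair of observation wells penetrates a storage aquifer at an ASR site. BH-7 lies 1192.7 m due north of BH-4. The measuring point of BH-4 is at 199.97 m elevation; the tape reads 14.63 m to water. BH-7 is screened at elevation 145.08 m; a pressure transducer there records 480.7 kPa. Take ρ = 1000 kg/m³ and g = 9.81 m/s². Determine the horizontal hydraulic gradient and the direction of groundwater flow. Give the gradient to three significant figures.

Total head at BH-4: h = 199.97 − 14.63 = 185.34 m.
Pressure head at BH-7: ψ = P/(ρg) = 480.7×1000 / (1000 × 9.81) = 49.00 m.
Total head at BH-7: h = z + ψ = 145.08 + 49.00 = 194.08 m.
Head difference: h(BH-4) − h(BH-7) = 185.34 − 194.08 = -8.74 m.
Hydraulic gradient: i = |Δh| / L = 8.74 / 1192.7 = 0.00733.
Flow is from higher to lower head: from BH-7 toward BH-4, i.e. toward the south.

i ≈ 0.00733; groundwater flows toward the south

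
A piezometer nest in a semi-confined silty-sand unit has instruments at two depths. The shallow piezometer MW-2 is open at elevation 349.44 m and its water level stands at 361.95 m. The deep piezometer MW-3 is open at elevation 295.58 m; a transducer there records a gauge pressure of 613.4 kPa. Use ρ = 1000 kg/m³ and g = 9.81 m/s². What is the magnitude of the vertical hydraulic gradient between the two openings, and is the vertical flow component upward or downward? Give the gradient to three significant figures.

|i_v| ≈ 0.0713; vertical flow is downward

Total head at MW-2: h = 361.95 m (water level in the standpipe).
Pressure head at MW-3: ψ = P/(ρg) = 613.4×1000 / (1000 × 9.81) = 62.53 m.
Total head at MW-3: h = z + ψ = 295.58 + 62.53 = 358.11 m.
Δh = h(MW-2) − h(MW-3) = 361.95 − 358.11 = 3.84 m.
Vertical separation Δz = 349.44 − 295.58 = 53.86 m.
|i_v| = |Δh| / Δz = 3.84 / 53.86 = 0.0713.
Head is higher in the shallow piezometer, so vertical flow is downward (recharge condition).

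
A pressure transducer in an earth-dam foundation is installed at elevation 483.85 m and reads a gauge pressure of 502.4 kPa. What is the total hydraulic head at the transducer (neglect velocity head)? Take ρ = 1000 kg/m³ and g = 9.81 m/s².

ψ = P/(ρg) = 502.4×1000 / (1000 × 9.81) = 51.21 m.
h = z + ψ = 483.85 + 51.21 = 535.06 m.

h ≈ 535.06 m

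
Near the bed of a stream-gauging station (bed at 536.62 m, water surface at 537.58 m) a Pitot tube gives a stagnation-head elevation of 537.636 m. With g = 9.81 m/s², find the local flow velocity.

Near the bed, under hydrostatic conditions, the piezometric head (z + ψ) equals the free-surface elevation, 537.58 m.
Velocity head = total − piezometric = 537.636 − 537.58 = 0.056 m.
v = √(2g·h_v) = √(2 × 9.81 × 0.056) = 1.05 m/s.

v ≈ 1.05 m/s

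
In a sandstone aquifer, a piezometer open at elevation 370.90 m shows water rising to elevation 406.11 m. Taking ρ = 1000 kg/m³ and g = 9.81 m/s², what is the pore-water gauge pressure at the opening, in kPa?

Pressure head ψ = h − z = 406.11 − 370.90 = 35.21 m.
P = ρgψ = 1000 × 9.81 × 35.21 = 345410 Pa ≈ 345 kPa.

P ≈ 345 kPa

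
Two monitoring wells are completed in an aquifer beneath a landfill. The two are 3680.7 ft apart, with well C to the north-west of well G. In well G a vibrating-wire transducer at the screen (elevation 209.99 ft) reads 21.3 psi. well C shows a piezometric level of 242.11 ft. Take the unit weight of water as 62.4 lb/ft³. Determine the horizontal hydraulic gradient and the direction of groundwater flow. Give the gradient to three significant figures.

Pressure head at well G: ψ = 144·P/γ = 144 × 21.3 / 62.4 = 49.15 ft.
Total head at well G: h = z + ψ = 209.99 + 49.15 = 259.14 ft.
Total head at well C: h = 242.11 ft (water level in the piezometer is the total head).
Head difference: h(well G) − h(well C) = 259.14 − 242.11 = 17.03 ft.
Hydraulic gradient: i = |Δh| / L = 17.03 / 3680.7 = 0.00463.
Flow is from higher to lower head: from well G toward well C, i.e. toward the north-west.

i ≈ 0.00463; groundwater flows toward the north-west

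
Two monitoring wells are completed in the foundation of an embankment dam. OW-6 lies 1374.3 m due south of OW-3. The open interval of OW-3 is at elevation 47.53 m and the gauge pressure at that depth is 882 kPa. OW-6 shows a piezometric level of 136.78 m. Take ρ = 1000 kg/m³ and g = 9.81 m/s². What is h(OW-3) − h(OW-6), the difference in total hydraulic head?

Pressure head at OW-3: ψ = P/(ρg) = 882×1000 / (1000 × 9.81) = 89.91 m.
Total head at OW-3: h = z + ψ = 47.53 + 89.91 = 137.44 m.
Total head at OW-6: h = 136.78 m (water level in the piezometer is the total head).
Head difference: h(OW-3) − h(OW-6) = 137.44 − 136.78 = 0.66 m.

Δh ≈ 0.66 m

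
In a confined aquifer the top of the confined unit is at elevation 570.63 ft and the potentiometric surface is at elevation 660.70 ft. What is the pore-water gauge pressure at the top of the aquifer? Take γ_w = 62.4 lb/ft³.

Pressure head at the aquifer top: ψ = h − z = 660.70 − 570.63 = 90.07 ft.
P = γψ/144 = 62.4 × 90.07 / 144 = 39.0 psi.

P ≈ 39.0 psi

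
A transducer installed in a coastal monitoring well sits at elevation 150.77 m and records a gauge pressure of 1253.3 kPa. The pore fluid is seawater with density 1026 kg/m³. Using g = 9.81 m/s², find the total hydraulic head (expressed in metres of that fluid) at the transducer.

h ≈ 275.29 m

ψ = P/(ρg) = 1253.3×1000 / (1026 × 9.81) = 124.52 m.
h = z + ψ = 150.77 + 124.52 = 275.29 m.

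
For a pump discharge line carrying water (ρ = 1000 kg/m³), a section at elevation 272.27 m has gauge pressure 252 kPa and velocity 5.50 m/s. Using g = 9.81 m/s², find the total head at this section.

h ≈ 299.50 m

Pressure head ψ = P/(ρg) = 252×1000 / (1000 × 9.81) = 25.69 m.
Velocity head = v²/(2g) = 5.50² / (2 × 9.81) = 1.542 m.
h = z + ψ + v²/(2g) = 272.27 + 25.69 + 1.542 = 299.50 m.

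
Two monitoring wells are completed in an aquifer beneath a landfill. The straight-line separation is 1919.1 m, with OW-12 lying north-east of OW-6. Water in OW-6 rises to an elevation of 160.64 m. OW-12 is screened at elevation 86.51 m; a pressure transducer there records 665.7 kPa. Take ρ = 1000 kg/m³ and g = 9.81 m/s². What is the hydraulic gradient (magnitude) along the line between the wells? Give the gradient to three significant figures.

i ≈ 0.00327

Total head at OW-6: h = 160.64 m (water level in the piezometer is the total head).
Pressure head at OW-12: ψ = P/(ρg) = 665.7×1000 / (1000 × 9.81) = 67.86 m.
Total head at OW-12: h = z + ψ = 86.51 + 67.86 = 154.37 m.
Head difference: h(OW-6) − h(OW-12) = 160.64 − 154.37 = 6.27 m.
Hydraulic gradient: i = |Δh| / L = 6.27 / 1919.1 = 0.00327.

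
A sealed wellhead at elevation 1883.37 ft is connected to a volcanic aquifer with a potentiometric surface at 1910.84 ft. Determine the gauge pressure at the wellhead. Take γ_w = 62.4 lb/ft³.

P ≈ 11.9 psi

Head above the cap: Δh = 1910.84 − 1883.37 = 27.47 ft.
P = γΔh/144 = 62.4 × 27.47 / 144 = 11.9 psi.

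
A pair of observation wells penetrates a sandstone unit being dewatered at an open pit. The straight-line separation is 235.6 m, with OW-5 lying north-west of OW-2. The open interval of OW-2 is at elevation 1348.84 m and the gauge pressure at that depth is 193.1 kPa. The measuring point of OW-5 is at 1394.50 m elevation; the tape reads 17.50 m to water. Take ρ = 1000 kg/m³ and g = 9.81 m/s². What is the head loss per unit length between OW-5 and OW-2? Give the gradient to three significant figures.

i ≈ 0.0360 m/m

Pressure head at OW-2: ψ = P/(ρg) = 193.1×1000 / (1000 × 9.81) = 19.68 m.
Total head at OW-2: h = z + ψ = 1348.84 + 19.68 = 1368.52 m.
Total head at OW-5: h = 1394.50 − 17.50 = 1377.00 m.
Head difference: h(OW-2) − h(OW-5) = 1368.52 − 1377.00 = -8.48 m.
Hydraulic gradient: i = |Δh| / L = 8.48 / 235.6 = 0.0360.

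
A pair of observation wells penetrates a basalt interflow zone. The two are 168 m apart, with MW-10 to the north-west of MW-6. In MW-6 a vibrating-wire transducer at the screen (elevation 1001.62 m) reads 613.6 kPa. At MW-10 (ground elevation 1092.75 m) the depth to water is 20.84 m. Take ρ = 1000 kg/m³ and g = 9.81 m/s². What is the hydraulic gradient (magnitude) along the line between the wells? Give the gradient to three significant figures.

i ≈ 0.0461

Pressure head at MW-6: ψ = P/(ρg) = 613.6×1000 / (1000 × 9.81) = 62.55 m.
Total head at MW-6: h = z + ψ = 1001.62 + 62.55 = 1064.17 m.
Total head at MW-10: h = 1092.75 − 20.84 = 1071.91 m.
Head difference: h(MW-6) − h(MW-10) = 1064.17 − 1071.91 = -7.74 m.
Hydraulic gradient: i = |Δh| / L = 7.74 / 168 = 0.0461.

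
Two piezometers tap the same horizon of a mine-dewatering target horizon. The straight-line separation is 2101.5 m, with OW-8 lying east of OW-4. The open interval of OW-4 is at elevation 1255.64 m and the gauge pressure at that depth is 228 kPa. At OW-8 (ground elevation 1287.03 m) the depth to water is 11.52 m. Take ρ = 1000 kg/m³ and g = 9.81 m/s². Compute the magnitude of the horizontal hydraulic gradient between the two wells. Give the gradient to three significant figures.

i ≈ 0.00160

Pressure head at OW-4: ψ = P/(ρg) = 228×1000 / (1000 × 9.81) = 23.24 m.
Total head at OW-4: h = z + ψ = 1255.64 + 23.24 = 1278.88 m.
Total head at OW-8: h = 1287.03 − 11.52 = 1275.51 m.
Head difference: h(OW-4) − h(OW-8) = 1278.88 − 1275.51 = 3.37 m.
Hydraulic gradient: i = |Δh| / L = 3.37 / 2101.5 = 0.00160.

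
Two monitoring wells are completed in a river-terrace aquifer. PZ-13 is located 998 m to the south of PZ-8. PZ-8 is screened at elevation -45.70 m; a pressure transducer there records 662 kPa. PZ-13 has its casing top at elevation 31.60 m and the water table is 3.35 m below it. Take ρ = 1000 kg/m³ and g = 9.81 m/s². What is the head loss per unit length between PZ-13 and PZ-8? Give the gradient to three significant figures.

i ≈ 0.00648 m/m

Pressure head at PZ-8: ψ = P/(ρg) = 662×1000 / (1000 × 9.81) = 67.48 m.
Total head at PZ-8: h = z + ψ = -45.70 + 67.48 = 21.78 m.
Total head at PZ-13: h = 31.60 − 3.35 = 28.25 m.
Head difference: h(PZ-8) − h(PZ-13) = 21.78 − 28.25 = -6.47 m.
Hydraulic gradient: i = |Δh| / L = 6.47 / 998 = 0.00648.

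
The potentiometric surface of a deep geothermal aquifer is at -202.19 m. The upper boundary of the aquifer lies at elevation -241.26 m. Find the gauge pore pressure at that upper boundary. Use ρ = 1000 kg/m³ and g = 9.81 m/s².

Pressure head at the aquifer top: ψ = h − z = -202.19 − (-241.26) = 39.07 m.
P = ρgψ = 1000 × 9.81 × 39.07 = 383277 Pa ≈ 383 kPa.

P ≈ 383 kPa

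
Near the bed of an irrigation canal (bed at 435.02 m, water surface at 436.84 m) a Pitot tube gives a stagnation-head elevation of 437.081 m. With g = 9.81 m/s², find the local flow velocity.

Near the bed, under hydrostatic conditions, the piezometric head (z + ψ) equals the free-surface elevation, 436.84 m.
Velocity head = total − piezometric = 437.081 − 436.84 = 0.241 m.
v = √(2g·h_v) = √(2 × 9.81 × 0.241) = 2.17 m/s.

v ≈ 2.17 m/s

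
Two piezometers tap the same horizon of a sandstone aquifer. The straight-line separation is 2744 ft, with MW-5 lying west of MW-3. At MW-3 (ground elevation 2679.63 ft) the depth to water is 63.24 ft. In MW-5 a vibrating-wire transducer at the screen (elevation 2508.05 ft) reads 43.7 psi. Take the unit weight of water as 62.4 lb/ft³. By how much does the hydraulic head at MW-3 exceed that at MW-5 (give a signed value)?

Total head at MW-3: h = 2679.63 − 63.24 = 2616.39 ft.
Pressure head at MW-5: ψ = 144·P/γ = 144 × 43.7 / 62.4 = 100.85 ft.
Total head at MW-5: h = z + ψ = 2508.05 + 100.85 = 2608.90 ft.
Head difference: h(MW-3) − h(MW-5) = 2616.39 − 2608.90 = 7.49 ft.

Δh ≈ 7.49 ft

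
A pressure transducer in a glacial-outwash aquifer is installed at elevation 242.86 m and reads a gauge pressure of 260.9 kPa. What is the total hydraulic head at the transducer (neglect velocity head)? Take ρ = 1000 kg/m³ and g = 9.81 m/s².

ψ = P/(ρg) = 260.9×1000 / (1000 × 9.81) = 26.60 m.
h = z + ψ = 242.86 + 26.60 = 269.46 m.

h ≈ 269.46 m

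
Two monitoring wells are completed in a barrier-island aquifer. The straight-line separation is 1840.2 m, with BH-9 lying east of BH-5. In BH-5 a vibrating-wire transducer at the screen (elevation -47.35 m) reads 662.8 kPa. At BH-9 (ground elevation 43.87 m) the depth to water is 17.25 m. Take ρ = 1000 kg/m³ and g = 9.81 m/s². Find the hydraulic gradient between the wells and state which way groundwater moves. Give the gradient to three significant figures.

Pressure head at BH-5: ψ = P/(ρg) = 662.8×1000 / (1000 × 9.81) = 67.56 m.
Total head at BH-5: h = z + ψ = -47.35 + 67.56 = 20.21 m.
Total head at BH-9: h = 43.87 − 17.25 = 26.62 m.
Head difference: h(BH-5) − h(BH-9) = 20.21 − 26.62 = -6.41 m.
Hydraulic gradient: i = |Δh| / L = 6.41 / 1840.2 = 0.00348.
Flow is from higher to lower head: from BH-9 toward BH-5, i.e. toward the west.

i ≈ 0.00348; groundwater flows toward the west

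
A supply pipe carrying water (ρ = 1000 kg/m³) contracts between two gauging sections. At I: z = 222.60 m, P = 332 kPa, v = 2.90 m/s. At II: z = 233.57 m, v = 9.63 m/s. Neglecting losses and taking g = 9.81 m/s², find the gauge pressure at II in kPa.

Pressure head at I: ψ₁ = P₁/(ρg) = 332×1000 / (1000 × 9.81) = 33.84 m.
Velocity heads: v₁²/2g = 2.90²/19.62 = 0.429 m; v₂²/2g = 9.63²/19.62 = 4.727 m.
Total head H = z₁ + ψ₁ + v₁²/2g = 222.60 + 33.84 + 0.429 = 256.87 m.
ψ₂ = H − z₂ − v₂²/2g = 256.87 − 233.57 − 4.727 = 18.57 m.
P₂ = ρgψ₂ = 1000 × 9.81 × 18.57 ≈ 182 kPa.

P₂ ≈ 182 kPa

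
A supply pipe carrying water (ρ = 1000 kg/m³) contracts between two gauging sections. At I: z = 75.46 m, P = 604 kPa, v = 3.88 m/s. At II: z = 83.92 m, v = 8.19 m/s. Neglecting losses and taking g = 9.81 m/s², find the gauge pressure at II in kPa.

P₂ ≈ 495 kPa

Pressure head at I: ψ₁ = P₁/(ρg) = 604×1000 / (1000 × 9.81) = 61.57 m.
Velocity heads: v₁²/2g = 3.88²/19.62 = 0.767 m; v₂²/2g = 8.19²/19.62 = 3.419 m.
Total head H = z₁ + ψ₁ + v₁²/2g = 75.46 + 61.57 + 0.767 = 137.80 m.
ψ₂ = H − z₂ − v₂²/2g = 137.80 − 83.92 − 3.419 = 50.46 m.
P₂ = ρgψ₂ = 1000 × 9.81 × 50.46 ≈ 495 kPa.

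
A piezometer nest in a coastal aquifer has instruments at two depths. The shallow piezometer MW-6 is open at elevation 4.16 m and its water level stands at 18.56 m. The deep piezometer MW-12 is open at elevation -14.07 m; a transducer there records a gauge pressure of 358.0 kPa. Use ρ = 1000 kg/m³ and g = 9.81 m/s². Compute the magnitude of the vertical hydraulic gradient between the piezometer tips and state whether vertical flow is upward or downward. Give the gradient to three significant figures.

|i_v| ≈ 0.212; vertical flow is upward

Total head at MW-6: h = 18.56 m (water level in the standpipe).
Pressure head at MW-12: ψ = P/(ρg) = 358.0×1000 / (1000 × 9.81) = 36.49 m.
Total head at MW-12: h = z + ψ = -14.07 + 36.49 = 22.42 m.
Δh = h(MW-6) − h(MW-12) = 18.56 − 22.42 = -3.86 m.
Vertical separation Δz = 4.16 − (-14.07) = 18.23 m.
|i_v| = |Δh| / Δz = 3.86 / 18.23 = 0.212.
Head is higher in the deep piezometer, so vertical flow is upward (discharge condition).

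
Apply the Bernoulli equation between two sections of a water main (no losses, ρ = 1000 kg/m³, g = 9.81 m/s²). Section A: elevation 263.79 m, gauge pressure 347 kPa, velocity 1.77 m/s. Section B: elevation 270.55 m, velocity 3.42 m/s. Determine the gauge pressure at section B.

Pressure head at A: ψ₁ = P₁/(ρg) = 347×1000 / (1000 × 9.81) = 35.37 m.
Velocity heads: v₁²/2g = 1.77²/19.62 = 0.160 m; v₂²/2g = 3.42²/19.62 = 0.596 m.
Total head H = z₁ + ψ₁ + v₁²/2g = 263.79 + 35.37 + 0.160 = 299.32 m.
ψ₂ = H − z₂ − v₂²/2g = 299.32 − 270.55 − 0.596 = 28.17 m.
P₂ = ρgψ₂ = 1000 × 9.81 × 28.17 ≈ 276 kPa.

P₂ ≈ 276 kPa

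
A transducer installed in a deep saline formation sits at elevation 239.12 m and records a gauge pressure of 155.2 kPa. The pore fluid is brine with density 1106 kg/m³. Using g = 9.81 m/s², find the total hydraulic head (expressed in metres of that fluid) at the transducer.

h ≈ 253.42 m

ψ = P/(ρg) = 155.2×1000 / (1106 × 9.81) = 14.30 m.
h = z + ψ = 239.12 + 14.30 = 253.42 m.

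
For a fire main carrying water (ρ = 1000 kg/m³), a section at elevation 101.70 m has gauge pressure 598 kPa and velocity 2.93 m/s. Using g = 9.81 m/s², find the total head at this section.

h ≈ 163.10 m

Pressure head ψ = P/(ρg) = 598×1000 / (1000 × 9.81) = 60.96 m.
Velocity head = v²/(2g) = 2.93² / (2 × 9.81) = 0.438 m.
h = z + ψ + v²/(2g) = 101.70 + 60.96 + 0.438 = 163.10 m.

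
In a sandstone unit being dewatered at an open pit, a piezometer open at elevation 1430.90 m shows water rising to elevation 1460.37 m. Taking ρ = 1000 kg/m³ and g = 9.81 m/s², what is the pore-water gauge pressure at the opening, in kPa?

Pressure head ψ = h − z = 1460.37 − 1430.90 = 29.47 m.
P = ρgψ = 1000 × 9.81 × 29.47 = 289101 Pa ≈ 289 kPa.

P ≈ 289 kPa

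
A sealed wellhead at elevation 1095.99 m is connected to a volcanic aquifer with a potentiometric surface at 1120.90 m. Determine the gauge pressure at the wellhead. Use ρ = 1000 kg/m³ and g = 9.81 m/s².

Head above the cap: Δh = 1120.90 − 1095.99 = 24.91 m.
P = ρgΔh = 1000 × 9.81 × 24.91 = 244367 Pa ≈ 244 kPa.

P ≈ 244 kPa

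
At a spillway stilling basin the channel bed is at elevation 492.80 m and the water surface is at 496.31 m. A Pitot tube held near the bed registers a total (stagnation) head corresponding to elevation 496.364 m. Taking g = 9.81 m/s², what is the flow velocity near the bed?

Near the bed, under hydrostatic conditions, the piezometric head (z + ψ) equals the free-surface elevation, 496.31 m.
Velocity head = total − piezometric = 496.364 − 496.31 = 0.054 m.
v = √(2g·h_v) = √(2 × 9.81 × 0.054) = 1.03 m/s.

v ≈ 1.03 m/s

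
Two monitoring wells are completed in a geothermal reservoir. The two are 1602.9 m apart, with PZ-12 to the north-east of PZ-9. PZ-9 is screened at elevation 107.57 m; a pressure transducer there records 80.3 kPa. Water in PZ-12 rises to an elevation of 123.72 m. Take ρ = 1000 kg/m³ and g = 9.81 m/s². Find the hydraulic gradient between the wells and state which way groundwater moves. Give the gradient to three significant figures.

i ≈ 0.00497; groundwater flows toward the south-west

Pressure head at PZ-9: ψ = P/(ρg) = 80.3×1000 / (1000 × 9.81) = 8.19 m.
Total head at PZ-9: h = z + ψ = 107.57 + 8.19 = 115.76 m.
Total head at PZ-12: h = 123.72 m (water level in the piezometer is the total head).
Head difference: h(PZ-9) − h(PZ-12) = 115.76 − 123.72 = -7.96 m.
Hydraulic gradient: i = |Δh| / L = 7.96 / 1602.9 = 0.00497.
Flow is from higher to lower head: from PZ-12 toward PZ-9, i.e. toward the south-west.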